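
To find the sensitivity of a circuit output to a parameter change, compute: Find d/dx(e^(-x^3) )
Chain rule: d/dx[e^u] = e^u · u' where u = -x^3
u' = -3x^2

Answer: -3x^2·e^(-x^3)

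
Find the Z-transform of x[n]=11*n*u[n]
Z{n * u[n]}=z/(z-1)^2
By linearity: Z{11 * n * u[n]}=11z/(z-1)^2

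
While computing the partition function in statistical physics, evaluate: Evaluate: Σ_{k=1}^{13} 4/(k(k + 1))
Partial fractions: 4/(k(k+1))=4/k - 4/(k+1)
Telescoping sum: 4(1-1/14)=4·13/14

Answer: 26/7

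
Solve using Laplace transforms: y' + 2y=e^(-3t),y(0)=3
Take L: sY - 3+2Y=1/(s+3)
Y(s+2)=1/(s+3)+3
Y=1/((s+3)(s+2))+3/(s+2)
Partial fractions: 1/((s+3)(s+2))=-1/(s+3)+1/(s+2)
So Y=-1/(s+3)+4/(s+2)
Inverse Laplace transform (L^(-1){1/(s+3)}=e^(-3t), L^(-1){1/(s+2)}=e^(-2t)):

Answer: y(t)=-1·e^(-3t)+4·e^(-2t)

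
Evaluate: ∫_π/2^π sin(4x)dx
Antiderivative: -cos(4x)/4
Evaluate at bounds: [-cos(4·π)/4] - [-cos(4·π/2)/4]
=(-(1)+(1))/4=0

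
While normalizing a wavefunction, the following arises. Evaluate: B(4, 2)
B(x,y)=Γ(x)Γ(y)/Γ(x + y)=(x-1)!(y-1)!/(x + y-1)!
B(4,2)=3!·1!/5!=1/20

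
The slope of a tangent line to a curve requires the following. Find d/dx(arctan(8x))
d/dx[arctan(u)]=u'/(1+u²), u=8x, u'=8

Answer: 8/(1+64x²)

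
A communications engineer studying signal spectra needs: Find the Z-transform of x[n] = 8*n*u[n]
Z{n * u[n]} = z/(z-1)^2
By linearity: Z{8 * n * u[n]} = 8z/(z-1)^2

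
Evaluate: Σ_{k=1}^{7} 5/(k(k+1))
Partial fractions: 5/(k(k+1)) = 5/k - 5/(k+1)
Telescoping sum: 5(1-1/8) = 5·7/8

Answer: 35/8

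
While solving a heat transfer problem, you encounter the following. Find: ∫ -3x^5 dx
Using power rule: ∫ -3x^5 dx=-3/6 x^6 + C=(-1/2)x^6 + C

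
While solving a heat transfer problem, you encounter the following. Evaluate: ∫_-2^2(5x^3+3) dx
Step 1: Find antiderivative F(x) = (5/4)x^4+3x
Step 2: F(2) - F(-2) = 26 - (14) = 12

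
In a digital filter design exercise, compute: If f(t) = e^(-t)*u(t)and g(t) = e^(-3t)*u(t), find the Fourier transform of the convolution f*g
By the convolution theorem: F{f*g} = F(omega)*G(omega)
F(omega) = 1/(1+j*omega), G(omega) = 1/(3+j*omega)
F{f*g} = 1/((1+j*omega)(3+j*omega))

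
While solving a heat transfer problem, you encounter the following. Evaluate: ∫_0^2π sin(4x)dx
Antiderivative: -cos(4x)/4
Evaluate at bounds: [-cos(4·2π)/4] - [-cos(4·0)/4]
=(-(1) + (1))/4=0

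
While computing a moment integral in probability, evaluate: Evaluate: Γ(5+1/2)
Γ(n + 1/2)=(2n)!√π/(4^n·n!)
=3628800√π/(1024·120)=(945/32)·√π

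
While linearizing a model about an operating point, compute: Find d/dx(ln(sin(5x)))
Chain rule: d/dx[ln(u)] = u'/u where u = sin(5x)
u' = 5cos(5x)

Answer: (5cos(5x))/(sin(5x))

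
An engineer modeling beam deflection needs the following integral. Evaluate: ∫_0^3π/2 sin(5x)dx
Antiderivative: -cos(5x)/5
Evaluate at bounds: [-cos(5·3π/2)/5] - [-cos(5·0)/5]
= (-(0)+(1))/5 = 1/5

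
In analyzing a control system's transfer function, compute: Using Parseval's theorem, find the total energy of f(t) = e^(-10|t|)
Parseval's theorem: E = integral |f(t)|^2 dt = (1/2pi) integral |F(omega)|^2 domega
E = integral_{-inf}^{inf} e^(-20|t|) dt = 2*integral_0^inf e^(-20t) dt = 2/(2*10) = 1/10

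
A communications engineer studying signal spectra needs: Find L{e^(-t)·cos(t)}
First shifting: L{e^(at)f(t)} = F(s-a)
L{cos(t)} = s/(s²+1)
Shift: (s+1)/((s+1)²+1)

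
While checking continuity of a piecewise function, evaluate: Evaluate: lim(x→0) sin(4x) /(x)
L'Hôpital (0/0): lim 4cos(4x)/1 = 4/1

Answer: 4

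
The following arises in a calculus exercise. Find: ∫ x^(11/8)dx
Power rule: ∫ x^(11/8) dx = x^(19/8)/(19/8)+C

Answer: (8/19)·x^(19/8)+C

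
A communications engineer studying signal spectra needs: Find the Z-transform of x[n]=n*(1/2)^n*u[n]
Using the property Z{n*a^n*u[n]} = az/(z-a)^2
With a = 1/2: X(z) = (1/2)z/(z - 1/2)^2, |z| > 1/2

Answer: (1/2)z/(z - 1/2)^2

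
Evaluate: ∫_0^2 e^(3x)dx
Antiderivative: (1/3)e^(3x)
Evaluate: (1/3)(e^6 - 1)

Answer: (e^6 - 1)/3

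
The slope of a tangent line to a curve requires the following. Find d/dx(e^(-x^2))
Chain rule: d/dx[e^u] = e^u · u' where u = -x^2
u' = -2x

Answer: -2x·e^(-x^2)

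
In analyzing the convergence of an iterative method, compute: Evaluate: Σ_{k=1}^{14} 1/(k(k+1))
Partial fractions: 1/(k(k + 1)) = 1/k - 1/(k + 1)
Telescoping sum: 1(1 - 1/15) = 1·14/15

Answer: 14/15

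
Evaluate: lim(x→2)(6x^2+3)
Polynomial is continuous, so substitute x = 2:
6·2^2 + 3 = 27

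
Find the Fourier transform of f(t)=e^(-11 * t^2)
The Fourier transform of a Gaussian e^(-a*t^2) is sqrt(pi/a)*e^(-omega^2/(4a)).
With a=11: F(omega)=sqrt(pi/11)*e^(-omega^2/44)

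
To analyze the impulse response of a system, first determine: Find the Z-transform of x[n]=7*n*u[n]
Z{n * u[n]}=z/(z-1)^2
By linearity: Z{7 * n * u[n]}=7z/(z-1)^2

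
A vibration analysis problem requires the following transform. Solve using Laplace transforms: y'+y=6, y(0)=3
Take L of both sides: sY(s) - 3 + Y(s) = 6/s
Y(s)(s + 1) = 6/s + 3
Y(s) = 6/(s(s + 1)) + 3/(s + 1)
Partial fractions: 6/(s(s + 1)) = 6/s - 6/(s + 1)
So Y(s) = 6/s - 3/(s + 1)
Inverse transform (L^(-1){1/s} = 1, L^(-1){1/(s + 1)} = e^(-t)):

Answer: y(t) = 6 - 3·e^(-t)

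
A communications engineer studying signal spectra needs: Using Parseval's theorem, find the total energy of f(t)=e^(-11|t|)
Parseval's theorem: E=integral |f(t)|^2 dt=(1/2pi) integral |F(omega)|^2 domega
E=integral_{-inf}^{inf} e^(-22|t|) dt=2*integral_0^inf e^(-22t) dt=2/(2*11)=1/11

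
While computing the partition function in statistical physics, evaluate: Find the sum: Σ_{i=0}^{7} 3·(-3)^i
Geometric series: S = a(1 - r^n)/(1 - r)
a = 3, r = -3, n = 8
S = 3(1 - 6561)/4 = -4920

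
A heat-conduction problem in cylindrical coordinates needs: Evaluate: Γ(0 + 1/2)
Γ(1/2) = √π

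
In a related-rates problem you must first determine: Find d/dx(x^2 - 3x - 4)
Power rule: d/dx(ax^n)=n·a·x^(n-1)
Term by term: 2·x - 3

Answer: 2x - 3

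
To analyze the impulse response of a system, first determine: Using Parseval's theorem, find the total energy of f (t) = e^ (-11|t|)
Parseval's theorem: E=integral |f(t)|^2 dt=(1/2pi) integral |F(omega)|^2 domega
E=integral_{-inf}^{inf} e^(-22|t|) dt=2*integral_0^inf e^(-22t) dt=2/(2*11)=1/11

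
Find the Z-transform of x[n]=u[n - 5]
Using the time-shift property: Z{u[n-5]}=z^(-5) * z/(z-1)
=z^(-4)/(z-1)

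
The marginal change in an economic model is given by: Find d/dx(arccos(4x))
d/dx[arccos(u)]=-u'/√(1-u²), u=4x, u'=4

Answer: -4/√(1-16x²)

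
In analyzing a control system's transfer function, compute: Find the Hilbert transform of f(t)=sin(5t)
The Hilbert transform shifts each frequency component by -pi/2.
H{sin(wt)} = -cos(wt)
With w = 5: H{sin(5t)} = -cos(5t)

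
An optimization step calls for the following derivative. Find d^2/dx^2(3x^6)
Apply power rule 2 times:
d^1: 18x^5
d^2: 90x^4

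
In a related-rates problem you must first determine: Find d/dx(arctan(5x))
d/dx[arctan(u)] = u'/(1 + u²), u = 5x, u' = 5

Answer: 5/(1 + 25x²)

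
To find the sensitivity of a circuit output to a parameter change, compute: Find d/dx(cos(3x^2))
Chain rule: d/dx[cos(u)]=-sin(u)·u' where u=3x^2
u'=6x

Answer: -6x·sin(3x^2)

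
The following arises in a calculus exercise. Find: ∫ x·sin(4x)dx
By parts: u=x, dv=sin(4x) dx
du=dx, v=-cos(4x)/4
=-x·cos(4x)/4 + sin(4x)/4² + C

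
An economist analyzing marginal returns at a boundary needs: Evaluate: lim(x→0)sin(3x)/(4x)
L'Hôpital (0/0): lim 3cos(3x)/4=3/4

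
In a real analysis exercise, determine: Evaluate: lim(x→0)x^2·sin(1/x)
Squeeze theorem: -|x^2| ≤ x^2·sin(1/x) ≤ |x^2|
Since x^2 → 0 as x → 0, by squeeze theorem the limit is 0

Answer: 0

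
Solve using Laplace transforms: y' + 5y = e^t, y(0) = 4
Take L: sY - 4+5Y=1/(s-1)
Y(s+5)=1/(s-1)+4
Y=1/((s-1)(s+5))+4/(s+5)
Partial fractions: 1/((s-1)(s+5))=(1/6)/(s-1) - (1/6)/(s+5)
So Y=(1/6)/(s-1)+(23/6)/(s+5)
Inverse Laplace transform (L^(-1){1/(s-1)}=e^t, L^(-1){1/(s+5)}=e^(-5t)):

Answer: y(t)=(1/6)·e^t+(23/6)·e^(-5t)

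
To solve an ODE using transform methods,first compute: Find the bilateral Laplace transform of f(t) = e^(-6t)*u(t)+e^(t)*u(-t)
For e^(-6t)*u(t): L=1/(s + 6), Re(s) > -6
For e^(t)*u(-t): L=-1/(s-1), Re(s) < 1
Combined: F(s)=1/(s + 6) - 1/(s-1), -6 < Re(s) < 1

Answer: 1/(s + 6) - 1/(s-1), ROC: -6 < Re(s) < 1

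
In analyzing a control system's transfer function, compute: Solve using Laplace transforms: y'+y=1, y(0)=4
Take L of both sides: sY(s)-4+Y(s)=1/s
Y(s)(s+1)=1/s+4
Y(s)=1/(s(s+1))+4/(s+1)
Partial fractions: 1/(s(s+1))=1/s - 1/(s+1)
So Y(s)=1/s+3/(s+1)
Inverse transform (L^(-1){1/s}=1, L^(-1){1/(s+1)}=e^(-t)):

Answer: y(t)=1+3·e^(-t)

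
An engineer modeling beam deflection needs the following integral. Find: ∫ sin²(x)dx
Using identity sin²(u)=(1 - cos(2u))/2:
∫ (1 - cos(2x))/2 dx=x/2 - sin(2x)/4 + C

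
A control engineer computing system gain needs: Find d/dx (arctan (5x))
d/dx[arctan(u)] = u'/(1 + u²), u = 5x, u' = 5

Answer: 5/(1 + 25x²)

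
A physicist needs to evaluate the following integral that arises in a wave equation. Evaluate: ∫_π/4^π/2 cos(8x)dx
Antiderivative: sin(8x)/8
Evaluate at bounds: [sin(8·π/2)/8] - [sin(8·π/4)/8]
= ((0) - (0))/8 = 0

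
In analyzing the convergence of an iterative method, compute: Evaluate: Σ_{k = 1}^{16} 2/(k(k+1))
Partial fractions: 2/(k(k + 1))=2/k - 2/(k + 1)
Telescoping sum: 2(1 - 1/17)=2·16/17

Answer: 32/17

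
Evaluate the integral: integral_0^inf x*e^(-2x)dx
This is a Gamma integral. Substitute u = 2x (du = 2 dx):
integral_0^inf x * e^(-2x) dx = (1/2^2) integral_0^inf u^1 * e^(-u) du
= Gamma(2)/2^2 = 1!/2^2 = 1/4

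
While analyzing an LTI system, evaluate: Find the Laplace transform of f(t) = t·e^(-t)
L{t·e^(at)}=1/(s-a)²
L{t·e^(-t)}=1/(s + 1)²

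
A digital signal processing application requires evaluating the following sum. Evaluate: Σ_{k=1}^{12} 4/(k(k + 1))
Partial fractions: 4/(k(k + 1))=4/k - 4/(k + 1)
Telescoping sum: 4(1 - 1/13)=4·12/13

Answer: 48/13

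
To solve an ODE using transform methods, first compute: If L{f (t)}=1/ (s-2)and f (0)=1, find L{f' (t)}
L{f'(t)} = s·F(s) - f(0) = s/(s-2) - 1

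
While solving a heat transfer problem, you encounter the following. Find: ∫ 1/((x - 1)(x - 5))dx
Partial fractions: 1/((x-1)(x-5))=A/(x-1)+B/(x-5)
A=-1/4, B=1/4
∫ [-1/4· 1/(x-1)+1/4· 1/(x-5)] dx
=(1/4)[ln|x-5| - ln|x-1|]+C

Answer: (1/4)·ln|(x-5)/(x-1)|+C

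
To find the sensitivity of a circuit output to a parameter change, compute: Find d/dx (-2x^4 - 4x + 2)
Power rule: d/dx(ax^n)=n·a·x^(n-1)
Term by term: -8·x^3-4

Answer: -8x^3-4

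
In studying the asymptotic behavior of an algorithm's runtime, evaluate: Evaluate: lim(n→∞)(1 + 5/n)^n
This is the definition of e^5: lim(1 + 5/n)^n=e^5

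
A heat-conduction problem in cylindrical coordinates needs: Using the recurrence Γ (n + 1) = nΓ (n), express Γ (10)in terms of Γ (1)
Γ(10) = 9Γ(9) = 9·8Γ(8) = ... = 9!·Γ(1) = 362880·Γ(1)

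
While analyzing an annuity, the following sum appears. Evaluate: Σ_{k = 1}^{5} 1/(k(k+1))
Partial fractions: 1/(k(k+1)) = 1/k - 1/(k+1)
Telescoping sum: 1(1-1/6) = 1·5/6

Answer: 5/6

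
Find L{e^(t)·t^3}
First shifting: L{e^(at)f(t)} = F(s-a)
L{t^3} = 6/s^4
Shift s → s-1: 6/(s-1)^4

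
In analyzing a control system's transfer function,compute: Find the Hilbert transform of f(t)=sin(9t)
The Hilbert transform shifts each frequency component by -pi/2.
H{sin(wt)}=-cos(wt)
With w=9: H{sin(9t)}=-cos(9t)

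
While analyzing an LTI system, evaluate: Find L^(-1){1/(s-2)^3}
L^(-1){1/(s-a)^n} = t^(n-1)·e^(at)/(n-1)!
Here a = 2, n = 3: t^2·e^(2t)/2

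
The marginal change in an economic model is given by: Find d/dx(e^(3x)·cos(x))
Product rule: (fg)'=f'g + fg'
f=e^(3x), f'=3·e^(3x)
g=cos(x), g'=-sin(x)

Answer: 3·e^(3x)·cos(x) - e^(3x)·sin(x)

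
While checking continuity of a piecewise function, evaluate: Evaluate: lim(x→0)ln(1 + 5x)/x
L'Hôpital (0/0): lim 5/(1 + 5x) / 1=5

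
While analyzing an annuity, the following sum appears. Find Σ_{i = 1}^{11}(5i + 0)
= 5·Σ i+0·11 = 5·66+0 = 330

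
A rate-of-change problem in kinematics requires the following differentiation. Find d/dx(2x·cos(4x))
Product rule: (fg)'=f'g + fg'
f=2x, f'=2
g=cos(4x), g'=-4·sin(4x)

Answer: 2·cos(4x) - 8x·sin(4x)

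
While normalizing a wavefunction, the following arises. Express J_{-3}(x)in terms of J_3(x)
For integer n: J_{-n}(x)=(-1)^n J_n(x)
With n=3: J_{-3}(x)=(-1)^3 J_3(x)=-J_3(x)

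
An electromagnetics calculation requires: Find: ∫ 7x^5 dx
Using power rule: ∫ 7x^5 dx=7/6 x^6+C=(7/6)x^6+C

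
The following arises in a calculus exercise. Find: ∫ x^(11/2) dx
Power rule: ∫ x^(11/2) dx = x^(13/2)/(13/2)+C

Answer: (2/13)·x^(13/2)+C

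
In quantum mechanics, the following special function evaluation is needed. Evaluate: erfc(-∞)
erfc(x)=1 - erf(x); erfc(-∞)=1 - erf(-∞)=1 - (-1)=2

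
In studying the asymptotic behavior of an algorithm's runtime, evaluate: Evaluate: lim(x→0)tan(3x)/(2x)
tan(u) ≈ u for small u:
tan(3x)/(2x) ≈ 3x/(2x)=3/2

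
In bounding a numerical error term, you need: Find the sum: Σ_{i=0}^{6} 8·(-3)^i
Geometric series: S = a(1 - r^n)/(1 - r)
a = 8, r = -3, n = 7
S = 8(1 + 2187)/4 = 4376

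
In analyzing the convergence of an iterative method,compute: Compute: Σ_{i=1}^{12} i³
Using formula: Σ i^3=[n(n+1)/2]²=[12·13/2]²=6084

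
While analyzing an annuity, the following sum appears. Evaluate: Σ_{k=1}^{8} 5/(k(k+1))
Partial fractions: 5/(k(k + 1)) = 5/k - 5/(k + 1)
Telescoping sum: 5(1 - 1/9) = 5·8/9

Answer: 40/9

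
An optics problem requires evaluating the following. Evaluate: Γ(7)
Γ(n) = (n-1)! for positive integers
Γ(7) = 6! = 720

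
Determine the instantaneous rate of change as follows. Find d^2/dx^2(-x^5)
Apply power rule 2 times:
d^1: -5x^4
d^2: -20x^3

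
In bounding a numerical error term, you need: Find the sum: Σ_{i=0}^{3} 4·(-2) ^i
Geometric series: S=a(1 - r^n)/(1 - r)
a=4, r=-2, n=4
S=4(1 - 16)/3=-20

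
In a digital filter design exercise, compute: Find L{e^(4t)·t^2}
First shifting: L{e^(at)f(t)}=F(s-a)
L{t^2}=2/s^3
Shift s → s-4: 2/(s-4)^3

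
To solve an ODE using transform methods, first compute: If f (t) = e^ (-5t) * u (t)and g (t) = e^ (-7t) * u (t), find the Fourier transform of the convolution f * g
By the convolution theorem: F{f*g} = F(omega)*G(omega)
F(omega) = 1/(5+j*omega), G(omega) = 1/(7+j*omega)
F{f*g} = 1/((5+j*omega)(7+j*omega))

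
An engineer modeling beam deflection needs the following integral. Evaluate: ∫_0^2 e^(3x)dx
Antiderivative: (1/3)e^(3x)
Evaluate: (1/3)(e^6-1)

Answer: (e^6-1)/3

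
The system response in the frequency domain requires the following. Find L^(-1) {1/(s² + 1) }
L^(-1){w/(s² + w²)} = sin(wt)
Here w = 1

Answer: sin(t)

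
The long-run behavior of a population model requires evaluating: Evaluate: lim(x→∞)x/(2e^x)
Apply L'Hôpital 1 times (∞/∞ each time):
Eventually get 1!/(2e^x) → 0

Answer: 0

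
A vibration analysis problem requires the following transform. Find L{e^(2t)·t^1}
First shifting: L{e^(at)f(t)} = F(s-a)
L{t^1} = 1/s^2
Shift s → s-2: 1/(s-2)^2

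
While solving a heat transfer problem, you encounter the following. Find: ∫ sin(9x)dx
Using substitution u=9x: ∫ sin(u) du/9=-cos(u)/9+C

Answer: (-1/9)cos(9x)+C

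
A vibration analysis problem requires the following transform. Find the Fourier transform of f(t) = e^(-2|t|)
Using the standard pair: F{e^(-a|t|)} = 2a/(a^2+omega^2)
With a = 2: F(omega) = 4/(4+omega^2)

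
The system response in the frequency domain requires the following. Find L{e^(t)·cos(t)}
First shifting: L{e^(at)f(t)}=F(s-a)
L{cos(t)}=s/(s² + 1)
Shift: (s-1)/((s-1)² + 1)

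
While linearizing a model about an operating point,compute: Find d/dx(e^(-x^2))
Chain rule: d/dx[e^u]=e^u · u' where u=-x^2
u'=-2x

Answer: -2x·e^(-x^2)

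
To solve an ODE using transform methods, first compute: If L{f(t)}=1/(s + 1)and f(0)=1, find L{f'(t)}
L{f'(t)}=s·F(s) - f(0)=s/(s + 1) - 1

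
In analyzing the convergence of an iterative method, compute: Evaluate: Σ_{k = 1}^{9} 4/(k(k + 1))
Partial fractions: 4/(k(k+1))=4/k - 4/(k+1)
Telescoping sum: 4(1-1/10)=4·9/10

Answer: 18/5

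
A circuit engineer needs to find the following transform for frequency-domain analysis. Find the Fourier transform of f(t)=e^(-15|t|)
Using the standard pair: F{e^(-a|t|)}=2a/(a^2+omega^2)
With a=15: F(omega)=30/(225+omega^2)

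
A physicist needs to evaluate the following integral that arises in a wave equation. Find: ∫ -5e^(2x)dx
Since d/dx[e^(2x)]=2e^(2x), we get -5/2 e^(2x)+C

Answer: (-5/2)e^(2x)+C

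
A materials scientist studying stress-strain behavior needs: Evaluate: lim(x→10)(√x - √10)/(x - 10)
Multiply by conjugate (√x + √10)/(√x + √10):
=(x - 10)/((x - 10)(√x + √10))=1/(√x + √10)
As x → 10: 1/(2√10)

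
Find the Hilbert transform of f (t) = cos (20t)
The Hilbert transform shifts each frequency component by -pi/2.
H{cos(wt)}=sin(wt)
With w=20: H{cos(20t)}=sin(20t)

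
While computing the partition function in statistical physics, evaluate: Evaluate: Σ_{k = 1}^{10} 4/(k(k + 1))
Partial fractions: 4/(k(k + 1)) = 4/k - 4/(k + 1)
Telescoping sum: 4(1 - 1/11) = 4·10/11

Answer: 40/11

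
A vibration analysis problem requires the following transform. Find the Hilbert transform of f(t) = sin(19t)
The Hilbert transform shifts each frequency component by -pi/2.
H{sin(wt)}=-cos(wt)
With w=19: H{sin(19t)}=-cos(19t)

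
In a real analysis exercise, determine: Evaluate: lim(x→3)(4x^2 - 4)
Polynomial is continuous, so substitute x=3:
4·3^2-4=32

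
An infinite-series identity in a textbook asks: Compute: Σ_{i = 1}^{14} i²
Using formula: Σ i^2 = n(n + 1)(2n + 1)/6 = 14·15·29/6 = 1015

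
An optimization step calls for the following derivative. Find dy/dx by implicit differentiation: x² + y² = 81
Differentiate both sides: 2x + 2y·(dy/dx)=0
Solve: dy/dx=-2x/(2y)=-x/y

Answer: dy/dx=-x/y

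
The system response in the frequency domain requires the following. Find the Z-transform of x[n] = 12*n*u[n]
Z{n * u[n]} = z/(z-1)^2
By linearity: Z{12 * n * u[n]} = 12z/(z-1)^2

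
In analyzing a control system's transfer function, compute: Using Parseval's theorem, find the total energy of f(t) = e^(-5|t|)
Parseval's theorem: E = integral |f(t)|^2 dt = (1/2pi) integral |F(omega)|^2 domega
E = integral_{-inf}^{inf} e^(-10|t|) dt = 2 * integral_0^inf e^(-10t) dt = 2/(2 * 5) = 1/5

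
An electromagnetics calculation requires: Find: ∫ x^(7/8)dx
Power rule: ∫ x^(7/8) dx=x^(15/8)/(15/8)+C

Answer: (8/15)·x^(15/8)+C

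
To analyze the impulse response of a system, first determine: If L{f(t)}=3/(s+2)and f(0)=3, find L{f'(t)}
L{f'(t)}=s·F(s) - f(0)=3s/(s+2)-3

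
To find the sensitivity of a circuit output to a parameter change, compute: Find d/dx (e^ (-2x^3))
Chain rule: d/dx[e^u] = e^u · u' where u = -2x^3
u' = -6x^2

Answer: -6x^2·e^(-2x^3)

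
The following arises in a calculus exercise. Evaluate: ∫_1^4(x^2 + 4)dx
Step 1: Find antiderivative F(x)=(1/3)x^3 + 4x
Step 2: F(4) - F(1)=112/3 - (13/3)=33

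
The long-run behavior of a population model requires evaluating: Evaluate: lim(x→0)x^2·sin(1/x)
Squeeze theorem: -|x^2| ≤ x^2·sin(1/x) ≤ |x^2|
Since x^2 → 0 as x → 0, by squeeze theorem the limit is 0

Answer: 0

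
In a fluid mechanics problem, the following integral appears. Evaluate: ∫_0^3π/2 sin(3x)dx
Antiderivative: -cos(3x)/3
Evaluate at bounds: [-cos(3·3π/2)/3] - [-cos(3·0)/3]
=(-(0)+(1))/3=1/3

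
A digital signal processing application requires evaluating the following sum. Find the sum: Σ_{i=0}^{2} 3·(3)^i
Geometric series: S = a(1 - r^n)/(1 - r)
a = 3, r = 3, n = 3
S = 3(1-27)/-2 = 39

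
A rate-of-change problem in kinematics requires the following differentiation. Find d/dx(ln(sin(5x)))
Chain rule: d/dx[ln(u)]=u'/u where u=sin(5x)
u'=5cos(5x)

Answer: (5cos(5x))/(sin(5x))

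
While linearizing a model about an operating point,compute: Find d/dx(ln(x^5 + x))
Chain rule: d/dx[ln(u)] = u'/u where u = x^5 + x
u' = 5x^4 + 1

Answer: (5x^4 + 1)/(x^5 + x)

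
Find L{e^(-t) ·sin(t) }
First shifting: L{e^(at)f(t)}=F(s-a)
L{sin(t)}=1/(s² + 1)
Shift: 1/((s + 1)² + 1)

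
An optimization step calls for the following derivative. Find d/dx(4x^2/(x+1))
Quotient rule: (f/g)'=(f'g - fg')/g²
f=4x^2, f'=8x
g=x + 1, g'=1

Answer: (8x·(x + 1) - 4x^2)/(x + 1)²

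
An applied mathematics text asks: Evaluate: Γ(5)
Γ(n) = (n-1)! for positive integers
Γ(5) = 4! = 24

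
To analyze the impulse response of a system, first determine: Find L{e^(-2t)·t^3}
First shifting: L{e^(at)f(t)}=F(s-a)
L{t^3}=6/s^4
Shift s → s + 2: 6/(s + 2)^4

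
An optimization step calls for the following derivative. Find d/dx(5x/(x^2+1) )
Quotient rule: (f/g)' = (f'g - fg')/g²
f = 5x, f' = 5
g = x^2 + 1, g' = 2x

Answer: (5·(x^2 + 1) - 10x^2)/(x^2 + 1)²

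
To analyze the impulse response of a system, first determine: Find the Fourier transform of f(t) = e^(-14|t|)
Using the standard pair: F{e^(-a|t|)} = 2a/(a^2+omega^2)
With a = 14: F(omega) = 28/(196+omega^2)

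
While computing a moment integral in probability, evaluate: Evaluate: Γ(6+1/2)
Γ(n+1/2)=(2n)!√π/(4^n·n!)
=479001600√π/(4096·720)=(10395/64)·√π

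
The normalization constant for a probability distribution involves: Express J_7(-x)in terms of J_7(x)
For integer n: J_n(-x)=(-1)^n J_n(x)
With n=7: J_7(-x)=(-1)^7 J_7(x)=-J_7(x)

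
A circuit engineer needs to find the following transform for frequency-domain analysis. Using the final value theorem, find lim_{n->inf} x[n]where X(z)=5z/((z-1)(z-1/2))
Final value theorem: lim x[n]=lim_{z->1} (z-1)*X(z)
(z-1)*X(z)=5z/(z-1/2)
As z->1: 5/(1-1/2)=5/(1/2)=10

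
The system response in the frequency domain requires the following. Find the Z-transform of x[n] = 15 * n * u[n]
Z{n * u[n]} = z/(z-1)^2
By linearity: Z{15 * n * u[n]} = 15z/(z-1)^2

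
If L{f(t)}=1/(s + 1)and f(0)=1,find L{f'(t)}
L{f'(t)} = s·F(s) - f(0) = s/(s+1)-1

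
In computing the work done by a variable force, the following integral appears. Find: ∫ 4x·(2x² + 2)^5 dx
Let u=2x²+2, du=4x dx
∫ u^5 du=u^6/6+C

Answer: (2x²+2)^6/6+C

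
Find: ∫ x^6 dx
Using power rule: ∫ x^6 dx = 1/7 x^7 + C = (1/7)x^7 + C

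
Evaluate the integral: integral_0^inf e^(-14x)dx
integral_0^inf e^(-14x) dx=[-1/14 * e^(-14x)]_0^inf
=0 - (-1/14)=1/14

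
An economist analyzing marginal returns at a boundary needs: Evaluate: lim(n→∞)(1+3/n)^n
This is the definition of e^3: lim(1 + 3/n)^n = e^3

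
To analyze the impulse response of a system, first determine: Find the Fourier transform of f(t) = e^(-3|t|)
Using the standard pair: F{e^(-a|t|)} = 2a/(a^2+omega^2)
With a = 3: F(omega) = 6/(9+omega^2)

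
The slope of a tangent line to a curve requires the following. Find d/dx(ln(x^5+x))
Chain rule: d/dx[ln(u)]=u'/u where u=x^5+x
u'=5x^4+1

Answer: (5x^4+1)/(x^5+x)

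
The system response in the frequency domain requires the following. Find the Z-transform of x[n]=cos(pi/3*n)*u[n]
Z{cos(w0*n)*u[n]} = z(z - cos(w0))/(z^2-2z*cos(w0)+1)
With w0 = pi/3: X(z) = z(z - cos(pi/3))/(z^2-2z*cos(pi/3)+1)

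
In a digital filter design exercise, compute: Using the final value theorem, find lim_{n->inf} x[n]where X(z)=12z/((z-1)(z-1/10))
Final value theorem: lim x[n]=lim_{z->1} (z-1) * X(z)
(z-1) * X(z)=12z/(z-1/10)
As z->1: 12/(1 - 1/10)=12/(9/10)=40/3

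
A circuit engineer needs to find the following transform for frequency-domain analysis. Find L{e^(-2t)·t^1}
First shifting: L{e^(at)f(t)}=F(s-a)
L{t^1}=1/s^2
Shift s → s + 2: 1/(s + 2)^2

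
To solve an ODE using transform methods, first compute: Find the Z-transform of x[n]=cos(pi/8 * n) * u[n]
Z{cos(w0 * n) * u[n]} = z(z - cos(w0))/(z^2-2z * cos(w0)+1)
With w0 = pi/8: X(z) = z(z - cos(pi/8))/(z^2-2z * cos(pi/8)+1)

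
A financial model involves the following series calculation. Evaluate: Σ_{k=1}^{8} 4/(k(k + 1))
Partial fractions: 4/(k(k+1)) = 4/k - 4/(k+1)
Telescoping sum: 4(1-1/9) = 4·8/9

Answer: 32/9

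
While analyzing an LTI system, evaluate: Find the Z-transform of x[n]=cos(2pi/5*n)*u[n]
Z{cos(w0 * n) * u[n]}=z(z - cos(w0))/(z^2 - 2z * cos(w0) + 1)
With w0=2pi/5: X(z)=z(z - cos(2pi/5))/(z^2 - 2z * cos(2pi/5) + 1)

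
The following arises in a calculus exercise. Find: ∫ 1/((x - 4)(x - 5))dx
Partial fractions: 1/((x-4)(x-5)) = A/(x-4)+B/(x-5)
A = -1, B = 1
∫ [-1· 1/(x-4)+1· 1/(x-5)] dx
= (1)[ln|x-5| - ln|x-4|]+C

Answer: ln|(x-5)/(x-4)|+C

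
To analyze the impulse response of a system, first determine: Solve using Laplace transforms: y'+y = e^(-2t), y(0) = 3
Take L: sY - 3+Y = 1/(s+2)
Y(s+1) = 1/(s+2)+3
Y = 1/((s+2)(s+1))+3/(s+1)
Partial fractions: 1/((s+2)(s+1)) = -1/(s+2)+1/(s+1)
So Y = -1/(s+2)+4/(s+1)
Inverse Laplace transform (L^(-1){1/(s+2)} = e^(-2t), L^(-1){1/(s+1)} = e^(-t)):

Answer: y(t) = -1·e^(-2t)+4·e^(-t)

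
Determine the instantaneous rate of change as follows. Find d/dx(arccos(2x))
d/dx[arccos(u)] = -u'/√(1-u²), u = 2x, u' = 2

Answer: -2/√(1-4x²)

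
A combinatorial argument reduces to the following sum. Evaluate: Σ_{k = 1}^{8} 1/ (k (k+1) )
Partial fractions: 1/(k(k+1))=1/k - 1/(k+1)
Telescoping sum: 1(1-1/9)=1·8/9

Answer: 8/9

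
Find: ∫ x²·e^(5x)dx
Integration by parts twice:
First: u = x², dv = e^(5x) dx => x²e^(5x)/5 - (2/5)∫ xe^(5x) dx
Second (∫ xe^(5x) dx): xe^(5x)/5 - e^(5x)/25
Combining: e^(5x)(x²/5 - 2x/25 + 2/125) + C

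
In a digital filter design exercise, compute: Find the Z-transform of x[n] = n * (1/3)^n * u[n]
Using the property Z{n * a^n * u[n]}=az/(z-a)^2
With a=1/3: X(z)=(1/3)z/(z - 1/3)^2, |z| > 1/3

Answer: (1/3)z/(z - 1/3)^2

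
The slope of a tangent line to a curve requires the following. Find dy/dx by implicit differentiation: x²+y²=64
Differentiate both sides: 2x+2y·(dy/dx) = 0
Solve: dy/dx = -2x/(2y) = -x/y

Answer: dy/dx = -x/y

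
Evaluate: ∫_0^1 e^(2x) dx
Antiderivative: (1/2)e^(2x)
Evaluate: (1/2)(e^2 - 1)

Answer: (e^2 - 1)/2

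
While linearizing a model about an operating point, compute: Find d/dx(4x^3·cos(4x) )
Product rule: (fg)' = f'g + fg'
f = 4x^3, f' = 12x^2
g = cos(4x), g' = -4·sin(4x)

Answer: 12x^2·cos(4x) - 16x^3·sin(4x)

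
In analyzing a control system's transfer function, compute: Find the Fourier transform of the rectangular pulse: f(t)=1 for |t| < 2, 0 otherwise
F(omega)=integral from -2 to 2 of e^(-j * omega * t) dt
=2 * sin(2 * omega)/omega=4 * sinc(2 * omega/pi)

Answer: 2 * sin(2 * omega)/omega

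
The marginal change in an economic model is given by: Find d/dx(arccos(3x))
d/dx[arccos(u)] = -u'/√(1-u²), u = 3x, u' = 3

Answer: -3/√(1-9x²)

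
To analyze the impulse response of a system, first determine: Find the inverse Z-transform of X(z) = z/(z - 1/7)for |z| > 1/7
Standard pair: z/(z-a) <-> a^n*u[n] for causal signals
With a=1/7: x[n]=(1/7)^n*u[n]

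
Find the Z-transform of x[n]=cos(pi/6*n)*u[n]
Z{cos(w0*n)*u[n]}=z(z - cos(w0))/(z^2-2z*cos(w0)+1)
With w0=pi/6: X(z)=z(z - cos(pi/6))/(z^2-2z*cos(pi/6)+1)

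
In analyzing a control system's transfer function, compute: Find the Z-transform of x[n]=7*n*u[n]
Z{n*u[n]}=z/(z-1)^2
By linearity: Z{7*n*u[n]}=7z/(z-1)^2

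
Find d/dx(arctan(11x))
d/dx[arctan(u)] = u'/(1 + u²), u = 11x, u' = 11

Answer: 11/(1 + 121x²)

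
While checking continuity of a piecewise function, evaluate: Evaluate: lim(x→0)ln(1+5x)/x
L'Hôpital (0/0): lim 5/(1+5x) / 1 = 5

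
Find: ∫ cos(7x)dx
Using substitution u=7x: ∫ cos(u) du/7=sin(u)/7 + C

Answer: (1/7)sin(7x) + C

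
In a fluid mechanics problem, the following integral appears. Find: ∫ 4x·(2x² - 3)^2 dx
Let u=2x² - 3, du=4x dx
∫ u^2 du=u^3/3+C

Answer: (2x² - 3)^3/3+C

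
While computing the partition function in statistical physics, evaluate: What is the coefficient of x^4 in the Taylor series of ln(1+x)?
ln(1+x)=Σ (-1)^(n+1) x^n/n
Coefficient of x^4=(-1)^5/4=-1/4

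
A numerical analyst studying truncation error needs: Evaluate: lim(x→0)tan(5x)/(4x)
tan(u) ≈ u for small u:
tan(5x)/(4x) ≈ 5x/(4x)=5/4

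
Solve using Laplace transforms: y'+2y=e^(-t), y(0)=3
Take L: sY - 3+2Y = 1/(s+1)
Y(s+2) = 1/(s+1)+3
Y = 1/((s+1)(s+2))+3/(s+2)
Partial fractions: 1/((s+1)(s+2)) = 1/(s+1)-1/(s+2)
So Y = 1/(s+1)+2/(s+2)
Inverse Laplace transform (L^(-1){1/(s+1)} = e^(-t), L^(-1){1/(s+2)} = e^(-2t)):

Answer: y(t) = 1·e^(-t)+2·e^(-2t)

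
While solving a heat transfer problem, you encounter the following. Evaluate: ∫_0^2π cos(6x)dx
Antiderivative: sin(6x)/6
Evaluate at bounds: [sin(6·2π)/6] - [sin(6·0)/6]
= ((0) - (0))/6 = 0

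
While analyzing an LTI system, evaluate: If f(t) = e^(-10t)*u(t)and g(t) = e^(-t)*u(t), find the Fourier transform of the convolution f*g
By the convolution theorem: F{f*g}=F(omega)*G(omega)
F(omega)=1/(10+j*omega), G(omega)=1/(1+j*omega)
F{f*g}=1/((10+j*omega)(1+j*omega))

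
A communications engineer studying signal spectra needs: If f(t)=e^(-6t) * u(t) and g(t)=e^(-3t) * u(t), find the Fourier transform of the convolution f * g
By the convolution theorem: F{f*g} = F(omega)*G(omega)
F(omega) = 1/(6 + j*omega), G(omega) = 1/(3 + j*omega)
F{f*g} = 1/((6 + j*omega)(3 + j*omega))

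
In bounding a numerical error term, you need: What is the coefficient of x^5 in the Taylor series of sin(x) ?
sin(x)=Σ (-1)^k x^(2k+1)/(2k+1)!
For x^5: (-1)^2/5!=1/120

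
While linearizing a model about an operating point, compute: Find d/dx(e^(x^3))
Chain rule: d/dx[e^u] = e^u · u' where u = x^3
u' = 3x^2

Answer: 3x^2·e^(x^3)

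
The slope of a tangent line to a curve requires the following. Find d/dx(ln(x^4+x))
Chain rule: d/dx[ln(u)] = u'/u where u = x^4 + x
u' = 4x^3 + 1

Answer: (4x^3 + 1)/(x^4 + x)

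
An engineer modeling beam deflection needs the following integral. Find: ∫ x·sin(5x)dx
By parts: u = x, dv = sin(5x) dx
du = dx, v = -cos(5x)/5
= -x·cos(5x)/5+sin(5x)/5²+C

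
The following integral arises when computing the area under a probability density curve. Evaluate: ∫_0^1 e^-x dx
Antiderivative: -e^-x
Evaluate: -(e^-1 - 1)

Answer: (e^-1 - 1)/(-1)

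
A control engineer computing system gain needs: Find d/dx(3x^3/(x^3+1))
Quotient rule: (f/g)'=(f'g - fg')/g²
f=3x^3, f'=9x^2
g=x^3+1, g'=3x^2

Answer: (9x^2·(x^3+1)-9x^5)/(x^3+1)²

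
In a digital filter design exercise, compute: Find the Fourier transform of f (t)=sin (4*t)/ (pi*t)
sin(W*t)/(pi*t) = (W/pi)*sinc(W*t/pi) is the impulse response of the ideal low-pass filter with cutoff W (here W = 4).
Its Fourier transform is a rectangular function:
F(omega) = 1 for |omega| < 4, 0 otherwise

Answer: rect(omega/8) [i.e., 1 for |omega| < 4, 0 otherwise]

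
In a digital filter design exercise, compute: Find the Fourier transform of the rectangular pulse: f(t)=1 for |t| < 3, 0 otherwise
F(omega)=integral from -3 to 3 of e^(-j * omega * t) dt
=2 * sin(3 * omega)/omega=6 * sinc(3 * omega/pi)

Answer: 2 * sin(3 * omega)/omega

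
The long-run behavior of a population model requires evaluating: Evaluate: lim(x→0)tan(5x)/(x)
tan(u) ≈ u for small u:
tan(5x)/(x) ≈ 5x/(x) = 5/1

Answer: 5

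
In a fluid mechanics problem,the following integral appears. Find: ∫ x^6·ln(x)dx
By parts: u = ln(x), dv = x^6 dx
du = 1/x dx, v = x^7/7
= x^7·ln(x)/7 - ∫ x^6/7 dx
= x^7·ln(x)/7 - x^7/49+C

Answer: x^7(ln(x)/7-1/49)+C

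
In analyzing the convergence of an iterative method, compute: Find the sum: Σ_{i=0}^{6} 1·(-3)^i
Geometric series: S=a(1 - r^n)/(1 - r)
a=1, r=-3, n=7
S=1(1+2187)/4=547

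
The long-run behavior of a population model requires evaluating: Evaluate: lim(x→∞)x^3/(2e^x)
Apply L'Hôpital 3 times (∞/∞ each time):
Eventually get 3!/(2e^x) → 0

Answer: 0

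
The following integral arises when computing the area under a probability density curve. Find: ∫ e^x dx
Since d/dx[e^x]=+ e^x, we get 1e^x + C

Answer: e^x + C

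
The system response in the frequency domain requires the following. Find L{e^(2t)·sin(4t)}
First shifting: L{e^(at)f(t)} = F(s-a)
L{sin(4t)} = 4/(s² + 16)
Shift: 4/((s-2)² + 16)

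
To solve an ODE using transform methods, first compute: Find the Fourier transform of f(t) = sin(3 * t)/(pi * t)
sin(W*t)/(pi*t)=(W/pi)*sinc(W*t/pi) is the impulse response of the ideal low-pass filter with cutoff W (here W=3).
Its Fourier transform is a rectangular function:
F(omega)=1 for |omega| < 3, 0 otherwise

Answer: rect(omega/6) [i.e., 1 for |omega| < 3, 0 otherwise]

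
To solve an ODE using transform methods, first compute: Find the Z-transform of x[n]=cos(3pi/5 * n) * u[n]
Z{cos(w0*n)*u[n]} = z(z - cos(w0))/(z^2 - 2z*cos(w0) + 1)
With w0 = 3pi/5: X(z) = z(z - cos(3pi/5))/(z^2 - 2z*cos(3pi/5) + 1)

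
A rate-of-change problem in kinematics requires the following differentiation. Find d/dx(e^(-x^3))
Chain rule: d/dx[e^u] = e^u · u' where u = -x^3
u' = -3x^2

Answer: -3x^2·e^(-x^3)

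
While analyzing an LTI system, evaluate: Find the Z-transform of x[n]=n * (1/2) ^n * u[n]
Using the property Z{n*a^n*u[n]} = az/(z-a)^2
With a = 1/2: X(z) = (1/2)z/(z - 1/2)^2, |z| > 1/2

Answer: (1/2)z/(z - 1/2)^2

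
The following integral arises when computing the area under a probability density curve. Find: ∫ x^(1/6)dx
Power rule: ∫ x^(1/6) dx=x^(7/6)/(7/6)+C

Answer: (6/7)·x^(7/6)+C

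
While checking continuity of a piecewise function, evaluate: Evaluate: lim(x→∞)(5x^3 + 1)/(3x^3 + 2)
Divide numerator and denominator by x^3:
lim (5 + 1/x^3)/(3 + 2/x^3)=5/3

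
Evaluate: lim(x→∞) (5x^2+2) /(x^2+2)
Divide numerator and denominator by x^2:
lim (5 + 2/x^2)/(1 + 2/x^2)=5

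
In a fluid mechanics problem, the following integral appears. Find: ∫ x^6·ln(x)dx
By parts: u=ln(x), dv=x^6 dx
du=1/x dx, v=x^7/7
=x^7·ln(x)/7 - ∫ x^6/7 dx
=x^7·ln(x)/7 - x^7/49 + C

Answer: x^7(ln(x)/7 - 1/49) + C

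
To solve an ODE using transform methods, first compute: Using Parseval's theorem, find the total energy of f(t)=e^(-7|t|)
Parseval's theorem: E=integral |f(t)|^2 dt=(1/2pi) integral |F(omega)|^2 domega
E=integral_{-inf}^{inf} e^(-14|t|) dt=2*integral_0^inf e^(-14t) dt=2/(2*7)=1/7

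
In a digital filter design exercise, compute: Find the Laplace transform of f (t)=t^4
L{t^n} = n!/s^(n+1)
L{t^4} = 4!/s^5 = 24/s^5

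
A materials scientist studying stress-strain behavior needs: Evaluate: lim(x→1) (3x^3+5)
Polynomial is continuous, so substitute x=1:
3·1^3 + 5=8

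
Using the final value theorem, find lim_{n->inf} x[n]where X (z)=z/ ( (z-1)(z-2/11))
Final value theorem: lim x[n]=lim_{z->1} (z-1) * X(z)
(z-1) * X(z)=z/(z-2/11)
As z->1: 1/(1-2/11)=1/(9/11)=11/9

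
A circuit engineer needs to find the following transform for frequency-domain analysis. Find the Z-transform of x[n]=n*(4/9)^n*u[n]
Using the property Z{n*a^n*u[n]}=az/(z-a)^2
With a=4/9: X(z)=(4/9)z/(z - 4/9)^2, |z| > 4/9

Answer: (4/9)z/(z - 4/9)^2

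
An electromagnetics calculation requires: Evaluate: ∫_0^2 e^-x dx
Antiderivative: -e^-x
Evaluate: -(e^-2 - 1)

Answer: (e^-2 - 1)/(-1)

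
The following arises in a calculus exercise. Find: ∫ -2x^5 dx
Using power rule: ∫ -2x^5 dx=-2/6 x^6 + C=(-1/3)x^6 + C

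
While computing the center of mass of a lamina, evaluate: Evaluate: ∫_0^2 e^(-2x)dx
Antiderivative: (1/(-2))e^(-2x)
Evaluate: (1/(-2))(e^-4 - 1)

Answer: (e^-4 - 1)/(-2)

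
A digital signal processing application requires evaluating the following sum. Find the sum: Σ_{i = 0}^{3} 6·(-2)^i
Geometric series: S=a(1 - r^n)/(1 - r)
a=6, r=-2, n=4
S=6(1 - 16)/3=-30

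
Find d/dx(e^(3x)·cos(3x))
Product rule: (fg)'=f'g + fg'
f=e^(3x), f'=3·e^(3x)
g=cos(3x), g'=-3·sin(3x)

Answer: 3·e^(3x)·cos(3x) - 3·e^(3x)·sin(3x)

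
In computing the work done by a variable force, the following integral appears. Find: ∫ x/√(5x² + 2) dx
Let u = 5x²+2, du = 10x dx
∫ (1/10)·u^(-1/2) du = √u/5+C

Answer: √(5x²+2)/5+C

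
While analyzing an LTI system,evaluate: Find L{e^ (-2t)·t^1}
First shifting: L{e^(at)f(t)} = F(s-a)
L{t^1} = 1/s^2
Shift s → s+2: 1/(s+2)^2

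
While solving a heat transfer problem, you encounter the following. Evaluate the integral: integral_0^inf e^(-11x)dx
integral_0^inf e^(-11x) dx=[-1/11 * e^(-11x)]_0^inf
=0 - (-1/11)=1/11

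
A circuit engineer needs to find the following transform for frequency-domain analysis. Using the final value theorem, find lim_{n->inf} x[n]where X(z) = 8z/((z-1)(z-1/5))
Final value theorem: lim x[n]=lim_{z->1} (z-1)*X(z)
(z-1)*X(z)=8z/(z-1/5)
As z->1: 8/(1 - 1/5)=8/(4/5)=10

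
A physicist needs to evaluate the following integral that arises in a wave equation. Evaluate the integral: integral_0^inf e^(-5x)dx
integral_0^inf e^(-5x) dx=[-1/5*e^(-5x)]_0^inf
=0 - (-1/5)=1/5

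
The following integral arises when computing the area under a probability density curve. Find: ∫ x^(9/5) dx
Power rule: ∫ x^(9/5) dx=x^(14/5)/(14/5)+C

Answer: (5/14)·x^(14/5)+C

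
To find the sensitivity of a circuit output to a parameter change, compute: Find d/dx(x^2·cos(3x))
Product rule: (fg)'=f'g+fg'
f=x^2, f'=2x
g=cos(3x), g'=-3·sin(3x)

Answer: 2x·cos(3x)-3x^2·sin(3x)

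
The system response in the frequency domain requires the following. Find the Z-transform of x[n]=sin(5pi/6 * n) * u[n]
Z{sin(w0*n)*u[n]} = z*sin(w0)/(z^2-2z*cos(w0)+1)
With w0 = 5pi/6: X(z) = z*sin(5pi/6)/(z^2-2z*cos(5pi/6)+1)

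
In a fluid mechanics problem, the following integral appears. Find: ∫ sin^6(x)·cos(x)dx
Let u = sin(x), du = cos(x) dx
∫ u^6 du = u^7/7+C

Answer: sin^7(x)/7+C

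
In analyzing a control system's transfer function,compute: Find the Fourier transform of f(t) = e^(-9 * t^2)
The Fourier transform of a Gaussian e^(-a * t^2) is sqrt(pi/a) * e^(-omega^2/(4a)).
With a=9: F(omega)=sqrt(pi)/3 * e^(-omega^2/36)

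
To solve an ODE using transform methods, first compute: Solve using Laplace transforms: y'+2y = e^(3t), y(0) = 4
Take L: sY - 4 + 2Y=1/(s-3)
Y(s + 2)=1/(s-3) + 4
Y=1/((s-3)(s + 2)) + 4/(s + 2)
Partial fractions: 1/((s-3)(s + 2))=(1/5)/(s-3) - (1/5)/(s + 2)
So Y=(1/5)/(s-3) + (19/5)/(s + 2)
Inverse Laplace transform (L^(-1){1/(s-3)}=e^(3t), L^(-1){1/(s + 2)}=e^(-2t)):

Answer: y(t)=(1/5)·e^(3t) + (19/5)·e^(-2t)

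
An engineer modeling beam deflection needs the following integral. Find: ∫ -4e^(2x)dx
Since d/dx[e^(2x)] = 2e^(2x), we get -2 e^(2x) + C

Answer: -2e^(2x) + C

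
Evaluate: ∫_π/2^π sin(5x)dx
Antiderivative: -cos(5x)/5
Evaluate at bounds: [-cos(5·π)/5] - [-cos(5·π/2)/5]
= (-(-1)+(0))/5 = 1/5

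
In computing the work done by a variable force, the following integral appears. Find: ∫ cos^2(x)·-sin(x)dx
Let u = cos(x), du = -sin(x) dx
∫ u^2 du = u^3/3+C

Answer: cos^3(x)/3+C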